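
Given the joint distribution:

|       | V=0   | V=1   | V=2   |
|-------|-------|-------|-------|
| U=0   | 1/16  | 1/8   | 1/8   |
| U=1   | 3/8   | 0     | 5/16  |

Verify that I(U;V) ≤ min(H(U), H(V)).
Marginal P(U) (row sums):
  P(U=0) = 1/16 + 1/8 + 1/8 = 5/16
  P(U=1) = 3/8 + 0 + 5/16 = 11/16
Marginal P(V) (column sums):
  P(V=0) = 1/16 + 3/8 = 7/16
  P(V=1) = 1/8 + 0 = 1/8
  P(V=2) = 1/8 + 5/16 = 7/16

H(U) = -[(5/16)·log₂(5/16) + (11/16)·log₂(11/16)]
  = 0.5244 + 0.3716
  = 0.8960 bits
H(V) = -[(7/16)·log₂(7/16) + (1/8)·log₂(1/8) + (7/16)·log₂(7/16)]
  = 0.5218 + 0.3750 + 0.5218
  = 1.4186 bits
H(U,V) = -[(1/16)·log₂(1/16) + (1/8)·log₂(1/8) + (1/8)·log₂(1/8) + (3/8)·log₂(3/8) + (5/16)·log₂(5/16)]
  = 0.2500 + 0.3750 + 0.3750 + 0.5306 + 0.5244
  = 2.0550 bits

I(U;V) = H(U) + H(V) - H(U,V)
  = 0.8960 + 1.4186 - 2.0550
  = 0.2596 bits

min(H(U), H(V)) = min(0.8960, 1.4186) = 0.8960 bits
Since 0.2596 ≤ 0.8960, the bound is satisfied ✓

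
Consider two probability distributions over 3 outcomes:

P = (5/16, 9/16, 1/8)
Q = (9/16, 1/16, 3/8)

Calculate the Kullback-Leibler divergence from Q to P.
D(P||Q) = Σ P(i) log₂(P(i)/Q(i))
  i=0: (5/16) × log₂((5/16)/(9/16)) = (5/16) × log₂(5/9) = -0.2650
  i=1: (9/16) × log₂((9/16)/(1/16)) = (9/16) × log₂(9) = 1.7831
  i=2: (1/8) × log₂((1/8)/(3/8)) = (1/8) × log₂(1/3) = -0.1981
D(P||Q) = -0.2650 + 1.7831 - 0.1981
  = 1.3200 bits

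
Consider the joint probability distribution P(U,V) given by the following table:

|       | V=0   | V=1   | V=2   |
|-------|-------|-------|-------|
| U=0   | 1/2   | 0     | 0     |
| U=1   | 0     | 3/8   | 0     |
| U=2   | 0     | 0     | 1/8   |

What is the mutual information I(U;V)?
Marginal P(U) (row sums):
  P(U=0) = 1/2 + 0 + 0 = 1/2
  P(U=1) = 0 + 3/8 + 0 = 3/8
  P(U=2) = 0 + 0 + 1/8 = 1/8
Marginal P(V) (column sums):
  P(V=0) = 1/2 + 0 + 0 = 1/2
  P(V=1) = 0 + 3/8 + 0 = 3/8
  P(V=2) = 0 + 0 + 1/8 = 1/8

H(U) = -[(1/2)·log₂(1/2) + (3/8)·log₂(3/8) + (1/8)·log₂(1/8)]
  = 0.5000 + 0.5306 + 0.3750
  = 1.4056 bits
H(V) = -[(1/2)·log₂(1/2) + (3/8)·log₂(3/8) + (1/8)·log₂(1/8)]
  = 0.5000 + 0.5306 + 0.3750
  = 1.4056 bits
H(U,V) = -[(1/2)·log₂(1/2) + (3/8)·log₂(3/8) + (1/8)·log₂(1/8)]
  = 0.5000 + 0.5306 + 0.3750
  = 1.4056 bits

I(U;V) = H(U) + H(V) - H(U,V)
  = 1.4056 + 1.4056 - 1.4056
  = 1.4056 bits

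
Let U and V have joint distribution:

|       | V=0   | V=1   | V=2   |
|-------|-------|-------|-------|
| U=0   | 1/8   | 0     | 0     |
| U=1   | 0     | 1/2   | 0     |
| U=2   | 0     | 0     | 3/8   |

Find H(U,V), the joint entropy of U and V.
H(U,V) = -Σ P(U,V) log₂ P(U,V), summed over the non-zero cells:
H(U,V) = -[(1/8)·log₂(1/8) + (1/2)·log₂(1/2) + (3/8)·log₂(3/8)]
  = 0.3750 + 0.5000 + 0.5306
  = 1.4056 bits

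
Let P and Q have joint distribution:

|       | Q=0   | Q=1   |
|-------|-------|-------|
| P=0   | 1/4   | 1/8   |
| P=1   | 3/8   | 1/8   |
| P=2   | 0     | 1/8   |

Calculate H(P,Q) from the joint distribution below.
H(P,Q) = -Σ P(P,Q) log₂ P(P,Q), summed over the non-zero cells:
H(P,Q) = -[(1/4)·log₂(1/4) + (1/8)·log₂(1/8) + (3/8)·log₂(3/8) + (1/8)·log₂(1/8) + (1/8)·log₂(1/8)]
  = 0.5000 + 0.3750 + 0.5306 + 0.3750 + 0.3750
  = 2.1556 bits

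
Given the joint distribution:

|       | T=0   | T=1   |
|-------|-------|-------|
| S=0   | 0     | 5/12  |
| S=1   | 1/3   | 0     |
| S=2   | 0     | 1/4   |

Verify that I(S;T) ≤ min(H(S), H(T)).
Marginal P(S) (row sums):
  P(S=0) = 0 + 5/12 = 5/12
  P(S=1) = 1/3 + 0 = 1/3
  P(S=2) = 0 + 1/4 = 1/4
Marginal P(T) (column sums):
  P(T=0) = 0 + 1/3 + 0 = 1/3
  P(T=1) = 5/12 + 0 + 1/4 = 2/3

H(S) = -[(5/12)·log₂(5/12) + (1/3)·log₂(1/3) + (1/4)·log₂(1/4)]
  = 0.5263 + 0.5283 + 0.5000
  = 1.5546 bits
H(T) = -[(1/3)·log₂(1/3) + (2/3)·log₂(2/3)]
  = 0.5283 + 0.3900
  = 0.9183 bits
H(S,T) = -[(5/12)·log₂(5/12) + (1/3)·log₂(1/3) + (1/4)·log₂(1/4)]
  = 0.5263 + 0.5283 + 0.5000
  = 1.5546 bits

I(S;T) = H(S) + H(T) - H(S,T)
  = 1.5546 + 0.9183 - 1.5546
  = 0.9183 bits

min(H(S), H(T)) = min(1.5546, 0.9183) = 0.9183 bits
Since 0.9183 ≤ 0.9183, the bound is satisfied ✓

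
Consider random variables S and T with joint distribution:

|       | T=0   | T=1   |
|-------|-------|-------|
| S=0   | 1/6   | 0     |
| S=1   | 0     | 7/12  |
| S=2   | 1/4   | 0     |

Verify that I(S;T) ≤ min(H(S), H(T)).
Marginal P(S) (row sums):
  P(S=0) = 1/6 + 0 = 1/6
  P(S=1) = 0 + 7/12 = 7/12
  P(S=2) = 1/4 + 0 = 1/4
Marginal P(T) (column sums):
  P(T=0) = 1/6 + 0 + 1/4 = 5/12
  P(T=1) = 0 + 7/12 + 0 = 7/12

H(S) = -[(1/6)·log₂(1/6) + (7/12)·log₂(7/12) + (1/4)·log₂(1/4)]
  = 0.4308 + 0.4536 + 0.5000
  = 1.3844 bits
H(T) = -[(5/12)·log₂(5/12) + (7/12)·log₂(7/12)]
  = 0.5263 + 0.4536
  = 0.9799 bits
H(S,T) = -[(1/6)·log₂(1/6) + (7/12)·log₂(7/12) + (1/4)·log₂(1/4)]
  = 0.4308 + 0.4536 + 0.5000
  = 1.3844 bits

I(S;T) = H(S) + H(T) - H(S,T)
  = 1.3844 + 0.9799 - 1.3844
  = 0.9799 bits

min(H(S), H(T)) = min(1.3844, 0.9799) = 0.9799 bits
Since 0.9799 ≤ 0.9799, the bound is satisfied ✓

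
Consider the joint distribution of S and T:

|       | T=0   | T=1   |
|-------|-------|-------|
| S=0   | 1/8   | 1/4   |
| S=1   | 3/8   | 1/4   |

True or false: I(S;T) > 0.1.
Marginal P(S) (row sums):
  P(S=0) = 1/8 + 1/4 = 3/8
  P(S=1) = 3/8 + 1/4 = 5/8
Marginal P(T) (column sums):
  P(T=0) = 1/8 + 3/8 = 1/2
  P(T=1) = 1/4 + 1/4 = 1/2

H(S) = -[(3/8)·log₂(3/8) + (5/8)·log₂(5/8)]
  = 0.5306 + 0.4238
  = 0.9544 bits
H(T) = -[(1/2)·log₂(1/2) + (1/2)·log₂(1/2)]
  = 0.5000 + 0.5000
  = 1.0000 bits
H(S,T) = -[(1/8)·log₂(1/8) + (1/4)·log₂(1/4) + (3/8)·log₂(3/8) + (1/4)·log₂(1/4)]
  = 0.3750 + 0.5000 + 0.5306 + 0.5000
  = 1.9056 bits

I(S;T) = H(S) + H(T) - H(S,T)
  = 0.9544 + 1.0000 - 1.9056
  = 0.0488 bits

False. I(S;T) = 0.0488 bits, which is ≤ 0.1 bits.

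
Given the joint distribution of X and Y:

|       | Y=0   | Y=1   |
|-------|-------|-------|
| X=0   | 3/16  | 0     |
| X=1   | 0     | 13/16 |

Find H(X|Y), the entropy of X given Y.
Marginal P(Y) (column sums):
  P(Y=0) = 3/16 + 0 = 3/16
  P(Y=1) = 0 + 13/16 = 13/16

H(X|Y) = -Σ P(X,Y)·log₂ P(X|Y), where P(X|Y) = P(X,Y) / P(Y)
  (cells with P(X,Y) = 0 contribute 0)
  (X=0,Y=0): P(X|Y) = (3/16)/(3/16) = 1;  -(3/16)·log₂(1) = 0.0000
  (X=1,Y=1): P(X|Y) = (13/16)/(13/16) = 1;  -(13/16)·log₂(1) = 0.0000
H(X|Y) = 0.0000 + 0.0000
  = 0.0000 bits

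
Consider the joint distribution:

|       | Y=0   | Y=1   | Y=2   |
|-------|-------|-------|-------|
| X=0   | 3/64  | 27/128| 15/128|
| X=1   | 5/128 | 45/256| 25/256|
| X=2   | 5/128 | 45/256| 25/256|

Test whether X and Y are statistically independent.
Marginal P(X) (row sums):
  P(X=0) = 3/64 + 27/128 + 15/128 = 3/8
  P(X=1) = 5/128 + 45/256 + 25/256 = 5/16
  P(X=2) = 5/128 + 45/256 + 25/256 = 5/16
Marginal P(Y) (column sums):
  P(Y=0) = 3/64 + 5/128 + 5/128 = 1/8
  P(Y=1) = 27/128 + 45/256 + 45/256 = 9/16
  P(Y=2) = 15/128 + 25/256 + 25/256 = 5/16

X and Y are independent iff P(X=i,Y=j) = P(X=i)·P(Y=j) for every cell.
  P(X=0)·P(Y=0) = 3/8 × 1/8 = 3/64 = P(X=0,Y=0) ✓
  P(X=0)·P(Y=1) = 3/8 × 9/16 = 27/128 = P(X=0,Y=1) ✓
  P(X=0)·P(Y=2) = 3/8 × 5/16 = 15/128 = P(X=0,Y=2) ✓
  P(X=1)·P(Y=0) = 5/16 × 1/8 = 5/128 = P(X=1,Y=0) ✓
  P(X=1)·P(Y=1) = 5/16 × 9/16 = 45/256 = P(X=1,Y=1) ✓
  P(X=1)·P(Y=2) = 5/16 × 5/16 = 25/256 = P(X=1,Y=2) ✓
  P(X=2)·P(Y=0) = 5/16 × 1/8 = 5/128 = P(X=2,Y=0) ✓
  P(X=2)·P(Y=1) = 5/16 × 9/16 = 45/256 = P(X=2,Y=1) ✓
  P(X=2)·P(Y=2) = 5/16 × 5/16 = 25/256 = P(X=2,Y=2) ✓

Yes, X and Y are independent: every cell factors, so I(X;Y) = 0 bits.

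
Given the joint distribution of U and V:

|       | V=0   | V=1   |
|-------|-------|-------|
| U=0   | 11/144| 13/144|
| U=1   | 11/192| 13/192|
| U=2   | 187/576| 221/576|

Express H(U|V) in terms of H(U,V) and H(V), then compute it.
H(U|V) = H(U,V) - H(V)

Marginal P(V) (column sums):
  P(V=0) = 11/144 + 11/192 + 187/576 = 11/24
  P(V=1) = 13/144 + 13/192 + 221/576 = 13/24

H(U,V) = -[(11/144)·log₂(11/144) + (13/144)·log₂(13/144) + (11/192)·log₂(11/192) + (13/192)·log₂(13/192) + (187/576)·log₂(187/576) + (221/576)·log₂(221/576)]
  = 0.2834 + 0.3132 + 0.2364 + 0.2630 + 0.5269 + 0.5303
  = 2.1532 bits
H(V) = -[(11/24)·log₂(11/24) + (13/24)·log₂(13/24)]
  = 0.5159 + 0.4791
  = 0.9950 bits

H(U|V) = 2.1532 - 0.9950 = 1.1582 bits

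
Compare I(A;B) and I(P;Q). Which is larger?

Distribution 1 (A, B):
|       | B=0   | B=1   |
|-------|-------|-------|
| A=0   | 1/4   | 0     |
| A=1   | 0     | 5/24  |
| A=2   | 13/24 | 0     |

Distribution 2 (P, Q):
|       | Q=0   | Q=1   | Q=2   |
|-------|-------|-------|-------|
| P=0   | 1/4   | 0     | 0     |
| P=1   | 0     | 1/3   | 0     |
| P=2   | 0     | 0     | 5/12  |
Distribution 1 (A, B):
Marginal P(A) (row sums):
  P(A=0) = 1/4 + 0 = 1/4
  P(A=1) = 0 + 5/24 = 5/24
  P(A=2) = 13/24 + 0 = 13/24
Marginal P(B) (column sums):
  P(B=0) = 1/4 + 0 + 13/24 = 19/24
  P(B=1) = 0 + 5/24 + 0 = 5/24

H(A) = -[(1/4)·log₂(1/4) + (5/24)·log₂(5/24) + (13/24)·log₂(13/24)]
  = 0.5000 + 0.4715 + 0.4791
  = 1.4506 bits
H(B) = -[(19/24)·log₂(19/24) + (5/24)·log₂(5/24)]
  = 0.2668 + 0.4715
  = 0.7383 bits
H(A,B) = -[(1/4)·log₂(1/4) + (5/24)·log₂(5/24) + (13/24)·log₂(13/24)]
  = 0.5000 + 0.4715 + 0.4791
  = 1.4506 bits

I(A;B) = H(A) + H(B) - H(A,B)
  = 1.4506 + 0.7383 - 1.4506
  = 0.7383 bits

Distribution 2 (P, Q):
Marginal P(P) (row sums):
  P(P=0) = 1/4 + 0 + 0 = 1/4
  P(P=1) = 0 + 1/3 + 0 = 1/3
  P(P=2) = 0 + 0 + 5/12 = 5/12
Marginal P(Q) (column sums):
  P(Q=0) = 1/4 + 0 + 0 = 1/4
  P(Q=1) = 0 + 1/3 + 0 = 1/3
  P(Q=2) = 0 + 0 + 5/12 = 5/12

H(P) = -[(1/4)·log₂(1/4) + (1/3)·log₂(1/3) + (5/12)·log₂(5/12)]
  = 0.5000 + 0.5283 + 0.5263
  = 1.5546 bits
H(Q) = -[(1/4)·log₂(1/4) + (1/3)·log₂(1/3) + (5/12)·log₂(5/12)]
  = 0.5000 + 0.5283 + 0.5263
  = 1.5546 bits
H(P,Q) = -[(1/4)·log₂(1/4) + (1/3)·log₂(1/3) + (5/12)·log₂(5/12)]
  = 0.5000 + 0.5283 + 0.5263
  = 1.5546 bits

I(P;Q) = H(P) + H(Q) - H(P,Q)
  = 1.5546 + 1.5546 - 1.5546
  = 1.5546 bits

I(P;Q) = 1.5546 bits > I(A;B) = 0.7383 bits, so (P, Q) has the higher mutual information (stronger dependence).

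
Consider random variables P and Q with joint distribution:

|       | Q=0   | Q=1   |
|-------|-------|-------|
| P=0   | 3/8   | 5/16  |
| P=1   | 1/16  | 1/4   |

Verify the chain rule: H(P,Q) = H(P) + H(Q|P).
Left side:
H(P,Q) = -[(3/8)·log₂(3/8) + (5/16)·log₂(5/16) + (1/16)·log₂(1/16) + (1/4)·log₂(1/4)]
  = 0.5306 + 0.5244 + 0.2500 + 0.5000
  = 1.8050 bits

Right side:
Marginal P(P) (row sums):
  P(P=0) = 3/8 + 5/16 = 11/16
  P(P=1) = 1/16 + 1/4 = 5/16
H(P) = -[(11/16)·log₂(11/16) + (5/16)·log₂(5/16)]
  = 0.3716 + 0.5244
  = 0.8960 bits
H(Q|P) = -Σ P(P,Q)·log₂ P(Q|P), where P(Q|P) = P(P,Q) / P(P)
  (P=0,Q=0): P(Q|P) = (3/8)/(11/16) = 6/11;  -(3/8)·log₂(6/11) = 0.3279
  (P=0,Q=1): P(Q|P) = (5/16)/(11/16) = 5/11;  -(5/16)·log₂(5/11) = 0.3555
  (P=1,Q=0): P(Q|P) = (1/16)/(5/16) = 1/5;  -(1/16)·log₂(1/5) = 0.1451
  (P=1,Q=1): P(Q|P) = (1/4)/(5/16) = 4/5;  -(1/4)·log₂(4/5) = 0.0805
H(Q|P) = 0.3279 + 0.3555 + 0.1451 + 0.0805
  = 0.9090 bits
H(P) + H(Q|P) = 0.8960 + 0.9090 = 1.8050 bits

Both sides equal 1.8050 bits, so the chain rule holds ✓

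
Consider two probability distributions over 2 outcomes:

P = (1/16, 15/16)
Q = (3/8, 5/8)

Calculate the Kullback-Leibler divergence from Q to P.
D(P||Q) = Σ P(i) log₂(P(i)/Q(i))
  i=0: (1/16) × log₂((1/16)/(3/8)) = (1/16) × log₂(1/6) = -0.1616
  i=1: (15/16) × log₂((15/16)/(5/8)) = (15/16) × log₂(3/2) = 0.5484
D(P||Q) = -0.1616 + 0.5484
  = 0.3868 bits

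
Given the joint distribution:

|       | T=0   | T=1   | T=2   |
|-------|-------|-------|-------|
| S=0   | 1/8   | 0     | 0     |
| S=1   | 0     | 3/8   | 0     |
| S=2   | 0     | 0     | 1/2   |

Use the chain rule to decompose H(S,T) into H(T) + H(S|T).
By the chain rule: H(S,T) = H(T) + H(S|T)

Marginal P(T) (column sums):
  P(T=0) = 1/8 + 0 + 0 = 1/8
  P(T=1) = 0 + 3/8 + 0 = 3/8
  P(T=2) = 0 + 0 + 1/2 = 1/2
H(T) = -[(1/8)·log₂(1/8) + (3/8)·log₂(3/8) + (1/2)·log₂(1/2)]
  = 0.3750 + 0.5306 + 0.5000
  = 1.4056 bits
H(S|T) = -Σ P(S,T)·log₂ P(S|T), where P(S|T) = P(S,T) / P(T)
  (cells with P(S,T) = 0 contribute 0)
  (S=0,T=0): P(S|T) = (1/8)/(1/8) = 1;  -(1/8)·log₂(1) = 0.0000
  (S=1,T=1): P(S|T) = (3/8)/(3/8) = 1;  -(3/8)·log₂(1) = 0.0000
  (S=2,T=2): P(S|T) = (1/2)/(1/2) = 1;  -(1/2)·log₂(1) = 0.0000
H(S|T) = 0.0000 + 0.0000 + 0.0000
  = 0.0000 bits

H(S,T) = H(T) + H(S|T) = 1.4056 + 0.0000 = 1.4056 bits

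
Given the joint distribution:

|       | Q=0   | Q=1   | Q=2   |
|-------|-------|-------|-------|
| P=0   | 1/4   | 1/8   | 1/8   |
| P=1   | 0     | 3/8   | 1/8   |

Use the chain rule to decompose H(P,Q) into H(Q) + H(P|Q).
By the chain rule: H(P,Q) = H(Q) + H(P|Q)

Marginal P(Q) (column sums):
  P(Q=0) = 1/4 + 0 = 1/4
  P(Q=1) = 1/8 + 3/8 = 1/2
  P(Q=2) = 1/8 + 1/8 = 1/4
H(Q) = -[(1/4)·log₂(1/4) + (1/2)·log₂(1/2) + (1/4)·log₂(1/4)]
  = 0.5000 + 0.5000 + 0.5000
  = 1.5000 bits
H(P|Q) = -Σ P(P,Q)·log₂ P(P|Q), where P(P|Q) = P(P,Q) / P(Q)
  (cells with P(P,Q) = 0 contribute 0)
  (P=0,Q=0): P(P|Q) = (1/4)/(1/4) = 1;  -(1/4)·log₂(1) = 0.0000
  (P=0,Q=1): P(P|Q) = (1/8)/(1/2) = 1/4;  -(1/8)·log₂(1/4) = 0.2500
  (P=0,Q=2): P(P|Q) = (1/8)/(1/4) = 1/2;  -(1/8)·log₂(1/2) = 0.1250
  (P=1,Q=1): P(P|Q) = (3/8)/(1/2) = 3/4;  -(3/8)·log₂(3/4) = 0.1556
  (P=1,Q=2): P(P|Q) = (1/8)/(1/4) = 1/2;  -(1/8)·log₂(1/2) = 0.1250
H(P|Q) = 0.0000 + 0.2500 + 0.1250 + 0.1556 + 0.1250
  = 0.6556 bits

H(P,Q) = H(Q) + H(P|Q) = 1.5000 + 0.6556 = 2.1556 bits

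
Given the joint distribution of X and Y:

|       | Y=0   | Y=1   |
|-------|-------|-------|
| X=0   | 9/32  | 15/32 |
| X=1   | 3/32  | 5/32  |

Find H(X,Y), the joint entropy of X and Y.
H(X,Y) = -Σ P(X,Y) log₂ P(X,Y), summed over the non-zero cells:
H(X,Y) = -[(9/32)·log₂(9/32) + (15/32)·log₂(15/32) + (3/32)·log₂(3/32) + (5/32)·log₂(5/32)]
  = 0.5147 + 0.5124 + 0.3202 + 0.4184
  = 1.7657 bits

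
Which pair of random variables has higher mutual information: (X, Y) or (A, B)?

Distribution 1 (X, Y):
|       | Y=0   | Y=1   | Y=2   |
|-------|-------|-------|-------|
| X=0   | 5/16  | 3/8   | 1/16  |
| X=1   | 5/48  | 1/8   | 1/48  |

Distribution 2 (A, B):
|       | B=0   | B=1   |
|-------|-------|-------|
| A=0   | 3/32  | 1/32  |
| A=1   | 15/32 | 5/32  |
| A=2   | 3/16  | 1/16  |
Distribution 1 (X, Y):
Marginal P(X) (row sums):
  P(X=0) = 5/16 + 3/8 + 1/16 = 3/4
  P(X=1) = 5/48 + 1/8 + 1/48 = 1/4
Marginal P(Y) (column sums):
  P(Y=0) = 5/16 + 5/48 = 5/12
  P(Y=1) = 3/8 + 1/8 = 1/2
  P(Y=2) = 1/16 + 1/48 = 1/12

H(X) = -[(3/4)·log₂(3/4) + (1/4)·log₂(1/4)]
  = 0.3113 + 0.5000
  = 0.8113 bits
H(Y) = -[(5/12)·log₂(5/12) + (1/2)·log₂(1/2) + (1/12)·log₂(1/12)]
  = 0.5263 + 0.5000 + 0.2987
  = 1.3250 bits
H(X,Y) = -[(5/16)·log₂(5/16) + (3/8)·log₂(3/8) + (1/16)·log₂(1/16) + (5/48)·log₂(5/48) + (1/8)·log₂(1/8) + (1/48)·log₂(1/48)]
  = 0.5244 + 0.5306 + 0.2500 + 0.3399 + 0.3750 + 0.1164
  = 2.1363 bits

I(X;Y) = H(X) + H(Y) - H(X,Y)
  = 0.8113 + 1.3250 - 2.1363
  = 0.0000 bits

Distribution 2 (A, B):
Marginal P(A) (row sums):
  P(A=0) = 3/32 + 1/32 = 1/8
  P(A=1) = 15/32 + 5/32 = 5/8
  P(A=2) = 3/16 + 1/16 = 1/4
Marginal P(B) (column sums):
  P(B=0) = 3/32 + 15/32 + 3/16 = 3/4
  P(B=1) = 1/32 + 5/32 + 1/16 = 1/4

H(A) = -[(1/8)·log₂(1/8) + (5/8)·log₂(5/8) + (1/4)·log₂(1/4)]
  = 0.3750 + 0.4238 + 0.5000
  = 1.2988 bits
H(B) = -[(3/4)·log₂(3/4) + (1/4)·log₂(1/4)]
  = 0.3113 + 0.5000
  = 0.8113 bits
H(A,B) = -[(3/32)·log₂(3/32) + (1/32)·log₂(1/32) + (15/32)·log₂(15/32) + (5/32)·log₂(5/32) + (3/16)·log₂(3/16) + (1/16)·log₂(1/16)]
  = 0.3202 + 0.1563 + 0.5124 + 0.4184 + 0.4528 + 0.2500
  = 2.1101 bits

I(A;B) = H(A) + H(B) - H(A,B)
  = 1.2988 + 0.8113 - 2.1101
  = 0.0000 bits

Both joint tables factor as the product of their marginals, so I(X;Y) = I(A;B) = 0 bits: neither is larger (both pairs are independent).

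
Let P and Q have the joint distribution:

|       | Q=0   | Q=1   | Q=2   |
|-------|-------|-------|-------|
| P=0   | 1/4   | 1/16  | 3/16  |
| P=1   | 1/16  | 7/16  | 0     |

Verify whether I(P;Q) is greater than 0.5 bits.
Marginal P(P) (row sums):
  P(P=0) = 1/4 + 1/16 + 3/16 = 1/2
  P(P=1) = 1/16 + 7/16 + 0 = 1/2
Marginal P(Q) (column sums):
  P(Q=0) = 1/4 + 1/16 = 5/16
  P(Q=1) = 1/16 + 7/16 = 1/2
  P(Q=2) = 3/16 + 0 = 3/16

H(P) = -[(1/2)·log₂(1/2) + (1/2)·log₂(1/2)]
  = 0.5000 + 0.5000
  = 1.0000 bits
H(Q) = -[(5/16)·log₂(5/16) + (1/2)·log₂(1/2) + (3/16)·log₂(3/16)]
  = 0.5244 + 0.5000 + 0.4528
  = 1.4772 bits
H(P,Q) = -[(1/4)·log₂(1/4) + (1/16)·log₂(1/16) + (3/16)·log₂(3/16) + (1/16)·log₂(1/16) + (7/16)·log₂(7/16)]
  = 0.5000 + 0.2500 + 0.4528 + 0.2500 + 0.5218
  = 1.9746 bits

I(P;Q) = H(P) + H(Q) - H(P,Q)
  = 1.0000 + 1.4772 - 1.9746
  = 0.5026 bits

Yes. I(P;Q) = 0.5026 bits, which is > 0.5 bits.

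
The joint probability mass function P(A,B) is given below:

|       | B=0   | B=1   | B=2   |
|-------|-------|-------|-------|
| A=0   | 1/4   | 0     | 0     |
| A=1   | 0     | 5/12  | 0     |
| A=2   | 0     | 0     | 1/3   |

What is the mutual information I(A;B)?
Marginal P(A) (row sums):
  P(A=0) = 1/4 + 0 + 0 = 1/4
  P(A=1) = 0 + 5/12 + 0 = 5/12
  P(A=2) = 0 + 0 + 1/3 = 1/3
Marginal P(B) (column sums):
  P(B=0) = 1/4 + 0 + 0 = 1/4
  P(B=1) = 0 + 5/12 + 0 = 5/12
  P(B=2) = 0 + 0 + 1/3 = 1/3

H(A) = -[(1/4)·log₂(1/4) + (5/12)·log₂(5/12) + (1/3)·log₂(1/3)]
  = 0.5000 + 0.5263 + 0.5283
  = 1.5546 bits
H(B) = -[(1/4)·log₂(1/4) + (5/12)·log₂(5/12) + (1/3)·log₂(1/3)]
  = 0.5000 + 0.5263 + 0.5283
  = 1.5546 bits
H(A,B) = -[(1/4)·log₂(1/4) + (5/12)·log₂(5/12) + (1/3)·log₂(1/3)]
  = 0.5000 + 0.5263 + 0.5283
  = 1.5546 bits

I(A;B) = H(A) + H(B) - H(A,B)
  = 1.5546 + 1.5546 - 1.5546
  = 1.5546 bits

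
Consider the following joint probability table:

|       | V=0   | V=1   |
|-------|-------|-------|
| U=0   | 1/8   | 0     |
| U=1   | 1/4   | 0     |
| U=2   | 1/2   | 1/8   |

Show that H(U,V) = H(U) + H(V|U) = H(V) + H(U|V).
Marginal P(U) (row sums):
  P(U=0) = 1/8 + 0 = 1/8
  P(U=1) = 1/4 + 0 = 1/4
  P(U=2) = 1/2 + 1/8 = 5/8
Marginal P(V) (column sums):
  P(V=0) = 1/8 + 1/4 + 1/2 = 7/8
  P(V=1) = 0 + 0 + 1/8 = 1/8

Decomposition 1: H(U) + H(V|U)
H(U) = -[(1/8)·log₂(1/8) + (1/4)·log₂(1/4) + (5/8)·log₂(5/8)]
  = 0.3750 + 0.5000 + 0.4238
  = 1.2988 bits
H(V|U) = -Σ P(U,V)·log₂ P(V|U), where P(V|U) = P(U,V) / P(U)
  (cells with P(U,V) = 0 contribute 0)
  (U=0,V=0): P(V|U) = (1/8)/(1/8) = 1;  -(1/8)·log₂(1) = 0.0000
  (U=1,V=0): P(V|U) = (1/4)/(1/4) = 1;  -(1/4)·log₂(1) = 0.0000
  (U=2,V=0): P(V|U) = (1/2)/(5/8) = 4/5;  -(1/2)·log₂(4/5) = 0.1610
  (U=2,V=1): P(V|U) = (1/8)/(5/8) = 1/5;  -(1/8)·log₂(1/5) = 0.2902
H(V|U) = 0.0000 + 0.0000 + 0.1610 + 0.2902
  = 0.4512 bits
H(U) + H(V|U) = 1.2988 + 0.4512 = 1.7500 bits

Decomposition 2: H(V) + H(U|V)
H(V) = -[(7/8)·log₂(7/8) + (1/8)·log₂(1/8)]
  = 0.1686 + 0.3750
  = 0.5436 bits
H(U|V) = -Σ P(U,V)·log₂ P(U|V), where P(U|V) = P(U,V) / P(V)
  (cells with P(U,V) = 0 contribute 0)
  (U=0,V=0): P(U|V) = (1/8)/(7/8) = 1/7;  -(1/8)·log₂(1/7) = 0.3509
  (U=1,V=0): P(U|V) = (1/4)/(7/8) = 2/7;  -(1/4)·log₂(2/7) = 0.4518
  (U=2,V=0): P(U|V) = (1/2)/(7/8) = 4/7;  -(1/2)·log₂(4/7) = 0.4037
  (U=2,V=1): P(U|V) = (1/8)/(1/8) = 1;  -(1/8)·log₂(1) = 0.0000
H(U|V) = 0.3509 + 0.4518 + 0.4037 + 0.0000
  = 1.2064 bits
H(V) + H(U|V) = 0.5436 + 1.2064 = 1.7500 bits

Direct computation of the joint entropy:
H(U,V) = -[(1/8)·log₂(1/8) + (1/4)·log₂(1/4) + (1/2)·log₂(1/2) + (1/8)·log₂(1/8)]
  = 0.3750 + 0.5000 + 0.5000 + 0.3750
  = 1.7500 bits

All three agree: H(U,V) = 1.7500 bits ✓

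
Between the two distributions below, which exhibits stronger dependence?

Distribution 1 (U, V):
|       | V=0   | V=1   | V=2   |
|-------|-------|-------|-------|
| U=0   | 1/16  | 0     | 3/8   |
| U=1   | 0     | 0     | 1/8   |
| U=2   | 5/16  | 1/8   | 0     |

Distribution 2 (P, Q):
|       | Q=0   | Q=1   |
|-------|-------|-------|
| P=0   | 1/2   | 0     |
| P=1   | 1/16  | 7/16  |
Distribution 1 (U, V):
Marginal P(U) (row sums):
  P(U=0) = 1/16 + 0 + 3/8 = 7/16
  P(U=1) = 0 + 0 + 1/8 = 1/8
  P(U=2) = 5/16 + 1/8 + 0 = 7/16
Marginal P(V) (column sums):
  P(V=0) = 1/16 + 0 + 5/16 = 3/8
  P(V=1) = 0 + 0 + 1/8 = 1/8
  P(V=2) = 3/8 + 1/8 + 0 = 1/2

H(U) = -[(7/16)·log₂(7/16) + (1/8)·log₂(1/8) + (7/16)·log₂(7/16)]
  = 0.5218 + 0.3750 + 0.5218
  = 1.4186 bits
H(V) = -[(3/8)·log₂(3/8) + (1/8)·log₂(1/8) + (1/2)·log₂(1/2)]
  = 0.5306 + 0.3750 + 0.5000
  = 1.4056 bits
H(U,V) = -[(1/16)·log₂(1/16) + (3/8)·log₂(3/8) + (1/8)·log₂(1/8) + (5/16)·log₂(5/16) + (1/8)·log₂(1/8)]
  = 0.2500 + 0.5306 + 0.3750 + 0.5244 + 0.3750
  = 2.0550 bits

I(U;V) = H(U) + H(V) - H(U,V)
  = 1.4186 + 1.4056 - 2.0550
  = 0.7692 bits

Distribution 2 (P, Q):
Marginal P(P) (row sums):
  P(P=0) = 1/2 + 0 = 1/2
  P(P=1) = 1/16 + 7/16 = 1/2
Marginal P(Q) (column sums):
  P(Q=0) = 1/2 + 1/16 = 9/16
  P(Q=1) = 0 + 7/16 = 7/16

H(P) = -[(1/2)·log₂(1/2) + (1/2)·log₂(1/2)]
  = 0.5000 + 0.5000
  = 1.0000 bits
H(Q) = -[(9/16)·log₂(9/16) + (7/16)·log₂(7/16)]
  = 0.4669 + 0.5218
  = 0.9887 bits
H(P,Q) = -[(1/2)·log₂(1/2) + (1/16)·log₂(1/16) + (7/16)·log₂(7/16)]
  = 0.5000 + 0.2500 + 0.5218
  = 1.2718 bits

I(P;Q) = H(P) + H(Q) - H(P,Q)
  = 1.0000 + 0.9887 - 1.2718
  = 0.7169 bits

I(U;V) = 0.7692 bits > I(P;Q) = 0.7169 bits, so (U, V) has the higher mutual information (stronger dependence).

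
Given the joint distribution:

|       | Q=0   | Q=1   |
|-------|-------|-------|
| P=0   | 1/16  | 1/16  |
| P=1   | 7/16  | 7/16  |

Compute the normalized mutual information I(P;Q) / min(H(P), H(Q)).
Marginal P(P) (row sums):
  P(P=0) = 1/16 + 1/16 = 1/8
  P(P=1) = 7/16 + 7/16 = 7/8
Marginal P(Q) (column sums):
  P(Q=0) = 1/16 + 7/16 = 1/2
  P(Q=1) = 1/16 + 7/16 = 1/2

H(P) = -[(1/8)·log₂(1/8) + (7/8)·log₂(7/8)]
  = 0.3750 + 0.1686
  = 0.5436 bits
H(Q) = -[(1/2)·log₂(1/2) + (1/2)·log₂(1/2)]
  = 0.5000 + 0.5000
  = 1.0000 bits
H(P,Q) = -[(1/16)·log₂(1/16) + (1/16)·log₂(1/16) + (7/16)·log₂(7/16) + (7/16)·log₂(7/16)]
  = 0.2500 + 0.2500 + 0.5218 + 0.5218
  = 1.5436 bits

I(P;Q) = H(P) + H(Q) - H(P,Q)
  = 0.5436 + 1.0000 - 1.5436
  = 0.0000 bits

min(H(P), H(Q)) = min(0.5436, 1.0000) = 0.5436 bits
Normalized MI = 0.0000 / 0.5436 = 0.0000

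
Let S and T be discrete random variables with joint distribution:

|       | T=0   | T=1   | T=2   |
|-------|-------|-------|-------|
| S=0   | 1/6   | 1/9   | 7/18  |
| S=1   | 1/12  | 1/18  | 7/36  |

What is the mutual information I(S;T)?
Marginal P(S) (row sums):
  P(S=0) = 1/6 + 1/9 + 7/18 = 2/3
  P(S=1) = 1/12 + 1/18 + 7/36 = 1/3
Marginal P(T) (column sums):
  P(T=0) = 1/6 + 1/12 = 1/4
  P(T=1) = 1/9 + 1/18 = 1/6
  P(T=2) = 7/18 + 7/36 = 7/12

H(S) = -[(2/3)·log₂(2/3) + (1/3)·log₂(1/3)]
  = 0.3900 + 0.5283
  = 0.9183 bits
H(T) = -[(1/4)·log₂(1/4) + (1/6)·log₂(1/6) + (7/12)·log₂(7/12)]
  = 0.5000 + 0.4308 + 0.4536
  = 1.3844 bits
H(S,T) = -[(1/6)·log₂(1/6) + (1/9)·log₂(1/9) + (7/18)·log₂(7/18) + (1/12)·log₂(1/12) + (1/18)·log₂(1/18) + (7/36)·log₂(7/36)]
  = 0.4308 + 0.3522 + 0.5299 + 0.2987 + 0.2317 + 0.4594
  = 2.3027 bits

I(S;T) = H(S) + H(T) - H(S,T)
  = 0.9183 + 1.3844 - 2.3027
  = 0.0000 bits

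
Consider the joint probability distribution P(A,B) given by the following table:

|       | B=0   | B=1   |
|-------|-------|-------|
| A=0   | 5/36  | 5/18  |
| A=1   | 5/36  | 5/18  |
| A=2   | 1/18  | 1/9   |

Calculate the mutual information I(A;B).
Marginal P(A) (row sums):
  P(A=0) = 5/36 + 5/18 = 5/12
  P(A=1) = 5/36 + 5/18 = 5/12
  P(A=2) = 1/18 + 1/9 = 1/6
Marginal P(B) (column sums):
  P(B=0) = 5/36 + 5/36 + 1/18 = 1/3
  P(B=1) = 5/18 + 5/18 + 1/9 = 2/3

H(A) = -[(5/12)·log₂(5/12) + (5/12)·log₂(5/12) + (1/6)·log₂(1/6)]
  = 0.5263 + 0.5263 + 0.4308
  = 1.4834 bits
H(B) = -[(1/3)·log₂(1/3) + (2/3)·log₂(2/3)]
  = 0.5283 + 0.3900
  = 0.9183 bits
H(A,B) = -[(5/36)·log₂(5/36) + (5/18)·log₂(5/18) + (5/36)·log₂(5/36) + (5/18)·log₂(5/18) + (1/18)·log₂(1/18) + (1/9)·log₂(1/9)]
  = 0.3956 + 0.5133 + 0.3956 + 0.5133 + 0.2317 + 0.3522
  = 2.4017 bits

I(A;B) = H(A) + H(B) - H(A,B)
  = 1.4834 + 0.9183 - 2.4017
  = 0.0000 bits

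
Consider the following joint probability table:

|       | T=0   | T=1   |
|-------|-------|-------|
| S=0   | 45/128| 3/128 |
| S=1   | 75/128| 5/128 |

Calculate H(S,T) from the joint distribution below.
H(S,T) = -Σ P(S,T) log₂ P(S,T), summed over the non-zero cells:
H(S,T) = -[(45/128)·log₂(45/128) + (3/128)·log₂(3/128) + (75/128)·log₂(75/128) + (5/128)·log₂(5/128)]
  = 0.5302 + 0.1269 + 0.4519 + 0.1827
  = 1.2917 bits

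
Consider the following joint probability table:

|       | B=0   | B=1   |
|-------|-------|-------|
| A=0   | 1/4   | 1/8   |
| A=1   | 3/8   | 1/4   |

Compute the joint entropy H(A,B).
H(A,B) = -Σ P(A,B) log₂ P(A,B), summed over the non-zero cells:
H(A,B) = -[(1/4)·log₂(1/4) + (1/8)·log₂(1/8) + (3/8)·log₂(3/8) + (1/4)·log₂(1/4)]
  = 0.5000 + 0.3750 + 0.5306 + 0.5000
  = 1.9056 bits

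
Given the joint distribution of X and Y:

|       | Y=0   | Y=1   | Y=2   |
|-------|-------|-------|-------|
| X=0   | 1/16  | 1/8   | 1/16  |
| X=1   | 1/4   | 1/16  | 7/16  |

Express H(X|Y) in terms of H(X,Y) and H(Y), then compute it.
H(X|Y) = H(X,Y) - H(Y)

Marginal P(Y) (column sums):
  P(Y=0) = 1/16 + 1/4 = 5/16
  P(Y=1) = 1/8 + 1/16 = 3/16
  P(Y=2) = 1/16 + 7/16 = 1/2

H(X,Y) = -[(1/16)·log₂(1/16) + (1/8)·log₂(1/8) + (1/16)·log₂(1/16) + (1/4)·log₂(1/4) + (1/16)·log₂(1/16) + (7/16)·log₂(7/16)]
  = 0.2500 + 0.3750 + 0.2500 + 0.5000 + 0.2500 + 0.5218
  = 2.1468 bits
H(Y) = -[(5/16)·log₂(5/16) + (3/16)·log₂(3/16) + (1/2)·log₂(1/2)]
  = 0.5244 + 0.4528 + 0.5000
  = 1.4772 bits

H(X|Y) = 2.1468 - 1.4772 = 0.6696 bits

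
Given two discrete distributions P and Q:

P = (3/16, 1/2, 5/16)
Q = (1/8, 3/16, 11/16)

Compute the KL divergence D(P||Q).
D(P||Q) = Σ P(i) log₂(P(i)/Q(i))
  i=0: (3/16) × log₂((3/16)/(1/8)) = (3/16) × log₂(3/2) = 0.1097
  i=1: (1/2) × log₂((1/2)/(3/16)) = (1/2) × log₂(8/3) = 0.7075
  i=2: (5/16) × log₂((5/16)/(11/16)) = (5/16) × log₂(5/11) = -0.3555
D(P||Q) = 0.1097 + 0.7075 - 0.3555
  = 0.4617 bits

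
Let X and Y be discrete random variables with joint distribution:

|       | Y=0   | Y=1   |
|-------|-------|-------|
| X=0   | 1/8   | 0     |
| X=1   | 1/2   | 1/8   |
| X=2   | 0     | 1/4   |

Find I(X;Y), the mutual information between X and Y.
Marginal P(X) (row sums):
  P(X=0) = 1/8 + 0 = 1/8
  P(X=1) = 1/2 + 1/8 = 5/8
  P(X=2) = 0 + 1/4 = 1/4
Marginal P(Y) (column sums):
  P(Y=0) = 1/8 + 1/2 + 0 = 5/8
  P(Y=1) = 0 + 1/8 + 1/4 = 3/8

H(X) = -[(1/8)·log₂(1/8) + (5/8)·log₂(5/8) + (1/4)·log₂(1/4)]
  = 0.3750 + 0.4238 + 0.5000
  = 1.2988 bits
H(Y) = -[(5/8)·log₂(5/8) + (3/8)·log₂(3/8)]
  = 0.4238 + 0.5306
  = 0.9544 bits
H(X,Y) = -[(1/8)·log₂(1/8) + (1/2)·log₂(1/2) + (1/8)·log₂(1/8) + (1/4)·log₂(1/4)]
  = 0.3750 + 0.5000 + 0.3750 + 0.5000
  = 1.7500 bits

I(X;Y) = H(X) + H(Y) - H(X,Y)
  = 1.2988 + 0.9544 - 1.7500
  = 0.5032 bits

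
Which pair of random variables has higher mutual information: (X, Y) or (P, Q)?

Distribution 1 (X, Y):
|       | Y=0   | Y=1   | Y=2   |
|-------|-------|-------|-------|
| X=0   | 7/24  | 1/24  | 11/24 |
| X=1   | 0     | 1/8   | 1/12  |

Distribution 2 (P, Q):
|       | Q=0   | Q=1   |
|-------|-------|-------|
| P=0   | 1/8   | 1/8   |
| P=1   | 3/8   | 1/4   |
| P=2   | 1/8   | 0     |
Distribution 1 (X, Y):
Marginal P(X) (row sums):
  P(X=0) = 7/24 + 1/24 + 11/24 = 19/24
  P(X=1) = 0 + 1/8 + 1/12 = 5/24
Marginal P(Y) (column sums):
  P(Y=0) = 7/24 + 0 = 7/24
  P(Y=1) = 1/24 + 1/8 = 1/6
  P(Y=2) = 11/24 + 1/12 = 13/24

H(X) = -[(19/24)·log₂(19/24) + (5/24)·log₂(5/24)]
  = 0.2668 + 0.4715
  = 0.7383 bits
H(Y) = -[(7/24)·log₂(7/24) + (1/6)·log₂(1/6) + (13/24)·log₂(13/24)]
  = 0.5185 + 0.4308 + 0.4791
  = 1.4284 bits
H(X,Y) = -[(7/24)·log₂(7/24) + (1/24)·log₂(1/24) + (11/24)·log₂(11/24) + (1/8)·log₂(1/8) + (1/12)·log₂(1/12)]
  = 0.5185 + 0.1910 + 0.5159 + 0.3750 + 0.2987
  = 1.8991 bits

I(X;Y) = H(X) + H(Y) - H(X,Y)
  = 0.7383 + 1.4284 - 1.8991
  = 0.2676 bits

Distribution 2 (P, Q):
Marginal P(P) (row sums):
  P(P=0) = 1/8 + 1/8 = 1/4
  P(P=1) = 3/8 + 1/4 = 5/8
  P(P=2) = 1/8 + 0 = 1/8
Marginal P(Q) (column sums):
  P(Q=0) = 1/8 + 3/8 + 1/8 = 5/8
  P(Q=1) = 1/8 + 1/4 + 0 = 3/8

H(P) = -[(1/4)·log₂(1/4) + (5/8)·log₂(5/8) + (1/8)·log₂(1/8)]
  = 0.5000 + 0.4238 + 0.3750
  = 1.2988 bits
H(Q) = -[(5/8)·log₂(5/8) + (3/8)·log₂(3/8)]
  = 0.4238 + 0.5306
  = 0.9544 bits
H(P,Q) = -[(1/8)·log₂(1/8) + (1/8)·log₂(1/8) + (3/8)·log₂(3/8) + (1/4)·log₂(1/4) + (1/8)·log₂(1/8)]
  = 0.3750 + 0.3750 + 0.5306 + 0.5000 + 0.3750
  = 2.1556 bits

I(P;Q) = H(P) + H(Q) - H(P,Q)
  = 1.2988 + 0.9544 - 2.1556
  = 0.0976 bits

I(X;Y) = 0.2676 bits > I(P;Q) = 0.0976 bits, so (X, Y) has the higher mutual information (stronger dependence).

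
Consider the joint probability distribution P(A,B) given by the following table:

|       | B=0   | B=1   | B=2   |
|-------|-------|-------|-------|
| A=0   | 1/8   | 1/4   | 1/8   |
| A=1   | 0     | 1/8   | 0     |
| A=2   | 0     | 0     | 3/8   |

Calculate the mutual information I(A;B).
Marginal P(A) (row sums):
  P(A=0) = 1/8 + 1/4 + 1/8 = 1/2
  P(A=1) = 0 + 1/8 + 0 = 1/8
  P(A=2) = 0 + 0 + 3/8 = 3/8
Marginal P(B) (column sums):
  P(B=0) = 1/8 + 0 + 0 = 1/8
  P(B=1) = 1/4 + 1/8 + 0 = 3/8
  P(B=2) = 1/8 + 0 + 3/8 = 1/2

H(A) = -[(1/2)·log₂(1/2) + (1/8)·log₂(1/8) + (3/8)·log₂(3/8)]
  = 0.5000 + 0.3750 + 0.5306
  = 1.4056 bits
H(B) = -[(1/8)·log₂(1/8) + (3/8)·log₂(3/8) + (1/2)·log₂(1/2)]
  = 0.3750 + 0.5306 + 0.5000
  = 1.4056 bits
H(A,B) = -[(1/8)·log₂(1/8) + (1/4)·log₂(1/4) + (1/8)·log₂(1/8) + (1/8)·log₂(1/8) + (3/8)·log₂(3/8)]
  = 0.3750 + 0.5000 + 0.3750 + 0.3750 + 0.5306
  = 2.1556 bits

I(A;B) = H(A) + H(B) - H(A,B)
  = 1.4056 + 1.4056 - 2.1556
  = 0.6556 bits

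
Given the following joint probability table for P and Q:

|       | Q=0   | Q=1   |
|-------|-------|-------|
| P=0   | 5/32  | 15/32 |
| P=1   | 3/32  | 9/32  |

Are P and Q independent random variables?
Marginal P(P) (row sums):
  P(P=0) = 5/32 + 15/32 = 5/8
  P(P=1) = 3/32 + 9/32 = 3/8
Marginal P(Q) (column sums):
  P(Q=0) = 5/32 + 3/32 = 1/4
  P(Q=1) = 15/32 + 9/32 = 3/4

P and Q are independent iff P(P=i,Q=j) = P(P=i)·P(Q=j) for every cell.
  P(P=0)·P(Q=0) = 5/8 × 1/4 = 5/32 = P(P=0,Q=0) ✓
  P(P=0)·P(Q=1) = 5/8 × 3/4 = 15/32 = P(P=0,Q=1) ✓
  P(P=1)·P(Q=0) = 3/8 × 1/4 = 3/32 = P(P=1,Q=0) ✓
  P(P=1)·P(Q=1) = 3/8 × 3/4 = 9/32 = P(P=1,Q=1) ✓

Yes, P and Q are independent: every cell factors, so I(P;Q) = 0 bits.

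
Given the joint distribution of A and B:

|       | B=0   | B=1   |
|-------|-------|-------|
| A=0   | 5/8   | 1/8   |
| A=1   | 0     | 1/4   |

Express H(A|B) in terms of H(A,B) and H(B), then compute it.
H(A|B) = H(A,B) - H(B)

Marginal P(B) (column sums):
  P(B=0) = 5/8 + 0 = 5/8
  P(B=1) = 1/8 + 1/4 = 3/8

H(A,B) = -[(5/8)·log₂(5/8) + (1/8)·log₂(1/8) + (1/4)·log₂(1/4)]
  = 0.4238 + 0.3750 + 0.5000
  = 1.2988 bits
H(B) = -[(5/8)·log₂(5/8) + (3/8)·log₂(3/8)]
  = 0.4238 + 0.5306
  = 0.9544 bits

H(A|B) = 1.2988 - 0.9544 = 0.3444 bits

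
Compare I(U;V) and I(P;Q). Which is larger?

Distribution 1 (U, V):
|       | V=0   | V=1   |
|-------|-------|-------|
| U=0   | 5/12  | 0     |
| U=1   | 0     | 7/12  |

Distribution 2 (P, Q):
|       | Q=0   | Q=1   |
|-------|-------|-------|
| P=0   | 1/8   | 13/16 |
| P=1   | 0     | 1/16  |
Distribution 1 (U, V):
Marginal P(U) (row sums):
  P(U=0) = 5/12 + 0 = 5/12
  P(U=1) = 0 + 7/12 = 7/12
Marginal P(V) (column sums):
  P(V=0) = 5/12 + 0 = 5/12
  P(V=1) = 0 + 7/12 = 7/12

H(U) = -[(5/12)·log₂(5/12) + (7/12)·log₂(7/12)]
  = 0.5263 + 0.4536
  = 0.9799 bits
H(V) = -[(5/12)·log₂(5/12) + (7/12)·log₂(7/12)]
  = 0.5263 + 0.4536
  = 0.9799 bits
H(U,V) = -[(5/12)·log₂(5/12) + (7/12)·log₂(7/12)]
  = 0.5263 + 0.4536
  = 0.9799 bits

I(U;V) = H(U) + H(V) - H(U,V)
  = 0.9799 + 0.9799 - 0.9799
  = 0.9799 bits

Distribution 2 (P, Q):
Marginal P(P) (row sums):
  P(P=0) = 1/8 + 13/16 = 15/16
  P(P=1) = 0 + 1/16 = 1/16
Marginal P(Q) (column sums):
  P(Q=0) = 1/8 + 0 = 1/8
  P(Q=1) = 13/16 + 1/16 = 7/8

H(P) = -[(15/16)·log₂(15/16) + (1/16)·log₂(1/16)]
  = 0.0873 + 0.2500
  = 0.3373 bits
H(Q) = -[(1/8)·log₂(1/8) + (7/8)·log₂(7/8)]
  = 0.3750 + 0.1686
  = 0.5436 bits
H(P,Q) = -[(1/8)·log₂(1/8) + (13/16)·log₂(13/16) + (1/16)·log₂(1/16)]
  = 0.3750 + 0.2434 + 0.2500
  = 0.8684 bits

I(P;Q) = H(P) + H(Q) - H(P,Q)
  = 0.3373 + 0.5436 - 0.8684
  = 0.0125 bits

I(U;V) = 0.9799 bits > I(P;Q) = 0.0125 bits, so (U, V) has the higher mutual information (stronger dependence).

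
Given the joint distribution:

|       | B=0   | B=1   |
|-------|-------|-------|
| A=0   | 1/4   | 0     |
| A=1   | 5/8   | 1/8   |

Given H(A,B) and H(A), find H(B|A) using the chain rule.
From the chain rule: H(A,B) = H(A) + H(B|A)
Therefore: H(B|A) = H(A,B) - H(A)

H(A,B) = -[(1/4)·log₂(1/4) + (5/8)·log₂(5/8) + (1/8)·log₂(1/8)]
  = 0.5000 + 0.4238 + 0.3750
  = 1.2988 bits
Marginal P(A) (row sums):
  P(A=0) = 1/4 + 0 = 1/4
  P(A=1) = 5/8 + 1/8 = 3/4
H(A) = -[(1/4)·log₂(1/4) + (3/4)·log₂(3/4)]
  = 0.5000 + 0.3113
  = 0.8113 bits

H(B|A) = 1.2988 - 0.8113 = 0.4875 bits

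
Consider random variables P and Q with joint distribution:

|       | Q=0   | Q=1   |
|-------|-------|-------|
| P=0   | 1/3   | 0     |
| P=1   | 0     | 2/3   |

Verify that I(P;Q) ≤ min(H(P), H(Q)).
Marginal P(P) (row sums):
  P(P=0) = 1/3 + 0 = 1/3
  P(P=1) = 0 + 2/3 = 2/3
Marginal P(Q) (column sums):
  P(Q=0) = 1/3 + 0 = 1/3
  P(Q=1) = 0 + 2/3 = 2/3

H(P) = -[(1/3)·log₂(1/3) + (2/3)·log₂(2/3)]
  = 0.5283 + 0.3900
  = 0.9183 bits
H(Q) = -[(1/3)·log₂(1/3) + (2/3)·log₂(2/3)]
  = 0.5283 + 0.3900
  = 0.9183 bits
H(P,Q) = -[(1/3)·log₂(1/3) + (2/3)·log₂(2/3)]
  = 0.5283 + 0.3900
  = 0.9183 bits

I(P;Q) = H(P) + H(Q) - H(P,Q)
  = 0.9183 + 0.9183 - 0.9183
  = 0.9183 bits

min(H(P), H(Q)) = min(0.9183, 0.9183) = 0.9183 bits
Since 0.9183 ≤ 0.9183, the bound is satisfied ✓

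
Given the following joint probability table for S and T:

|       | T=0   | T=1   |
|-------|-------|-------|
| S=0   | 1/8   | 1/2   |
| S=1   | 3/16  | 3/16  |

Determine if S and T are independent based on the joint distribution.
Marginal P(S) (row sums):
  P(S=0) = 1/8 + 1/2 = 5/8
  P(S=1) = 3/16 + 3/16 = 3/8
Marginal P(T) (column sums):
  P(T=0) = 1/8 + 3/16 = 5/16
  P(T=1) = 1/2 + 3/16 = 11/16

S and T are independent iff P(S=i,T=j) = P(S=i)·P(T=j) for every cell.
  P(S=0)·P(T=0) = 5/8 × 5/16 = 25/128, but P(S=0,T=0) = 1/8 ✗

No, S and T are not independent. Quantitatively, I(S;T) > 0:

H(S) = -[(5/8)·log₂(5/8) + (3/8)·log₂(3/8)]
  = 0.4238 + 0.5306
  = 0.9544 bits
H(T) = -[(5/16)·log₂(5/16) + (11/16)·log₂(11/16)]
  = 0.5244 + 0.3716
  = 0.8960 bits
H(S,T) = -[(1/8)·log₂(1/8) + (1/2)·log₂(1/2) + (3/16)·log₂(3/16) + (3/16)·log₂(3/16)]
  = 0.3750 + 0.5000 + 0.4528 + 0.4528
  = 1.7806 bits
I(S;T) = H(S) + H(T) - H(S,T) = 0.9544 + 0.8960 - 1.7806 = 0.0698 bits > 0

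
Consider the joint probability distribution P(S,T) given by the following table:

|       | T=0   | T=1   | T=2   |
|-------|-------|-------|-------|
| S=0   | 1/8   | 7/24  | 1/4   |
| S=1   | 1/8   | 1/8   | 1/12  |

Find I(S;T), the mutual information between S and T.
Marginal P(S) (row sums):
  P(S=0) = 1/8 + 7/24 + 1/4 = 2/3
  P(S=1) = 1/8 + 1/8 + 1/12 = 1/3
Marginal P(T) (column sums):
  P(T=0) = 1/8 + 1/8 = 1/4
  P(T=1) = 7/24 + 1/8 = 5/12
  P(T=2) = 1/4 + 1/12 = 1/3

H(S) = -[(2/3)·log₂(2/3) + (1/3)·log₂(1/3)]
  = 0.3900 + 0.5283
  = 0.9183 bits
H(T) = -[(1/4)·log₂(1/4) + (5/12)·log₂(5/12) + (1/3)·log₂(1/3)]
  = 0.5000 + 0.5263 + 0.5283
  = 1.5546 bits
H(S,T) = -[(1/8)·log₂(1/8) + (7/24)·log₂(7/24) + (1/4)·log₂(1/4) + (1/8)·log₂(1/8) + (1/8)·log₂(1/8) + (1/12)·log₂(1/12)]
  = 0.3750 + 0.5185 + 0.5000 + 0.3750 + 0.3750 + 0.2987
  = 2.4422 bits

I(S;T) = H(S) + H(T) - H(S,T)
  = 0.9183 + 1.5546 - 2.4422
  = 0.0307 bits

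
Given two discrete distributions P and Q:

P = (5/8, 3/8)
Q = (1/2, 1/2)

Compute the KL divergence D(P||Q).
D(P||Q) = Σ P(i) log₂(P(i)/Q(i))
  i=0: (5/8) × log₂((5/8)/(1/2)) = (5/8) × log₂(5/4) = 0.2012
  i=1: (3/8) × log₂((3/8)/(1/2)) = (3/8) × log₂(3/4) = -0.1556
D(P||Q) = 0.2012 - 0.1556
  = 0.0456 bits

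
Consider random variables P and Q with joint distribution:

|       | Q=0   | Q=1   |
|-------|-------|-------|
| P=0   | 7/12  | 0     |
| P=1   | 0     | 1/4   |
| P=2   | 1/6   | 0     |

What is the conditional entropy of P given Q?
Marginal P(Q) (column sums):
  P(Q=0) = 7/12 + 0 + 1/6 = 3/4
  P(Q=1) = 0 + 1/4 + 0 = 1/4

H(P|Q) = -Σ P(P,Q)·log₂ P(P|Q), where P(P|Q) = P(P,Q) / P(Q)
  (cells with P(P,Q) = 0 contribute 0)
  (P=0,Q=0): P(P|Q) = (7/12)/(3/4) = 7/9;  -(7/12)·log₂(7/9) = 0.2115
  (P=1,Q=1): P(P|Q) = (1/4)/(1/4) = 1;  -(1/4)·log₂(1) = 0.0000
  (P=2,Q=0): P(P|Q) = (1/6)/(3/4) = 2/9;  -(1/6)·log₂(2/9) = 0.3617
H(P|Q) = 0.2115 + 0.0000 + 0.3617
  = 0.5732 bits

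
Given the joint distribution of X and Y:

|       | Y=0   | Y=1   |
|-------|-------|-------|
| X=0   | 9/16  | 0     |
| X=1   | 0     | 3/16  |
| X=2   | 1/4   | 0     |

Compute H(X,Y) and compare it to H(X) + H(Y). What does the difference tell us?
Marginal P(X) (row sums):
  P(X=0) = 9/16 + 0 = 9/16
  P(X=1) = 0 + 3/16 = 3/16
  P(X=2) = 1/4 + 0 = 1/4
Marginal P(Y) (column sums):
  P(Y=0) = 9/16 + 0 + 1/4 = 13/16
  P(Y=1) = 0 + 3/16 + 0 = 3/16

H(X,Y) = -[(9/16)·log₂(9/16) + (3/16)·log₂(3/16) + (1/4)·log₂(1/4)]
  = 0.4669 + 0.4528 + 0.5000
  = 1.4197 bits
H(X) = -[(9/16)·log₂(9/16) + (3/16)·log₂(3/16) + (1/4)·log₂(1/4)]
  = 0.4669 + 0.4528 + 0.5000
  = 1.4197 bits
H(Y) = -[(13/16)·log₂(13/16) + (3/16)·log₂(3/16)]
  = 0.2434 + 0.4528
  = 0.6962 bits

H(X) + H(Y) = 1.4197 + 0.6962 = 2.1159 bits
Difference: H(X) + H(Y) - H(X,Y) = 2.1159 - 1.4197 = 0.6962 bits = I(X;Y)

The difference is the mutual information; it is positive here, so X and Y are dependent (knowing one reduces uncertainty about the other by 0.6962 bits).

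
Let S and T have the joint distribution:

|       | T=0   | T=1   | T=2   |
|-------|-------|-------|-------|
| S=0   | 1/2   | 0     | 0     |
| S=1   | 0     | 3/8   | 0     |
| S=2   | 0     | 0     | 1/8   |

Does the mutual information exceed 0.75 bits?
Marginal P(S) (row sums):
  P(S=0) = 1/2 + 0 + 0 = 1/2
  P(S=1) = 0 + 3/8 + 0 = 3/8
  P(S=2) = 0 + 0 + 1/8 = 1/8
Marginal P(T) (column sums):
  P(T=0) = 1/2 + 0 + 0 = 1/2
  P(T=1) = 0 + 3/8 + 0 = 3/8
  P(T=2) = 0 + 0 + 1/8 = 1/8

H(S) = -[(1/2)·log₂(1/2) + (3/8)·log₂(3/8) + (1/8)·log₂(1/8)]
  = 0.5000 + 0.5306 + 0.3750
  = 1.4056 bits
H(T) = -[(1/2)·log₂(1/2) + (3/8)·log₂(3/8) + (1/8)·log₂(1/8)]
  = 0.5000 + 0.5306 + 0.3750
  = 1.4056 bits
H(S,T) = -[(1/2)·log₂(1/2) + (3/8)·log₂(3/8) + (1/8)·log₂(1/8)]
  = 0.5000 + 0.5306 + 0.3750
  = 1.4056 bits

I(S;T) = H(S) + H(T) - H(S,T)
  = 1.4056 + 1.4056 - 1.4056
  = 1.4056 bits

Yes. I(S;T) = 1.4056 bits, which is > 0.75 bits.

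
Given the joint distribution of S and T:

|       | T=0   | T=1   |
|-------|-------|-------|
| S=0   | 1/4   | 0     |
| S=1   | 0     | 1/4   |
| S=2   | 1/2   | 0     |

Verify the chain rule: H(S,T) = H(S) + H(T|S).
Left side:
H(S,T) = -[(1/4)·log₂(1/4) + (1/4)·log₂(1/4) + (1/2)·log₂(1/2)]
  = 0.5000 + 0.5000 + 0.5000
  = 1.5000 bits

Right side:
Marginal P(S) (row sums):
  P(S=0) = 1/4 + 0 = 1/4
  P(S=1) = 0 + 1/4 = 1/4
  P(S=2) = 1/2 + 0 = 1/2
H(S) = -[(1/4)·log₂(1/4) + (1/4)·log₂(1/4) + (1/2)·log₂(1/2)]
  = 0.5000 + 0.5000 + 0.5000
  = 1.5000 bits
H(T|S) = -Σ P(S,T)·log₂ P(T|S), where P(T|S) = P(S,T) / P(S)
  (cells with P(S,T) = 0 contribute 0)
  (S=0,T=0): P(T|S) = (1/4)/(1/4) = 1;  -(1/4)·log₂(1) = 0.0000
  (S=1,T=1): P(T|S) = (1/4)/(1/4) = 1;  -(1/4)·log₂(1) = 0.0000
  (S=2,T=0): P(T|S) = (1/2)/(1/2) = 1;  -(1/2)·log₂(1) = 0.0000
H(T|S) = 0.0000 + 0.0000 + 0.0000
  = 0.0000 bits
H(S) + H(T|S) = 1.5000 + 0.0000 = 1.5000 bits

Both sides equal 1.5000 bits, so the chain rule holds ✓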